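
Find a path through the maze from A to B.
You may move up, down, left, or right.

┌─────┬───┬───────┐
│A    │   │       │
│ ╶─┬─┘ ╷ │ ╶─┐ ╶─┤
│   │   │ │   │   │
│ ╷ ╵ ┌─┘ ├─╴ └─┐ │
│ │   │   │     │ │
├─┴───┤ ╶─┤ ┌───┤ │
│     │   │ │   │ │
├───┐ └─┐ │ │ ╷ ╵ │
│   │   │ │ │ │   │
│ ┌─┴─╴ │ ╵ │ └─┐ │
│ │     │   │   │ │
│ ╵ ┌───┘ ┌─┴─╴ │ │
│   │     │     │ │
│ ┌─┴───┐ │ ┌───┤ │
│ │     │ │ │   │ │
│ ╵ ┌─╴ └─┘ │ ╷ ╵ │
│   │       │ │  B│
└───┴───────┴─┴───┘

Finding the shortest path through the maze:
Path length: 34 steps
Directions: down → right → down → right → up → right → up → right → down → down → left → down → right → down → down → right → up → up → up → right → up → left → up → right → right → down → right → down → down → down → down → down → down → down

Solution:

┌─────┬───┬───────┐
│A    │↱ ↓│↱ → ↓  │
│ ╶─┬─┘ ╷ │ ╶─┐ ╶─┤
│↳ ↓│↱ ↑│↓│↑ ↰│↳ ↓│
│ ╷ ╵ ┌─┘ ├─╴ └─┐ │
│ │↳ ↑│↓ ↲│↱ ↑  │↓│
├─┴───┤ ╶─┤ ┌───┤ │
│     │↳ ↓│↑│   │↓│
├───┐ └─┐ │ │ ╷ ╵ │
│   │   │↓│↑│ │  ↓│
│ ┌─┴─╴ │ ╵ │ └─┐ │
│ │     │↳ ↑│   │↓│
│ ╵ ┌───┘ ┌─┴─╴ │ │
│   │     │     │↓│
│ ┌─┴───┐ │ ┌───┤ │
│ │     │ │ │   │↓│
│ ╵ ┌─╴ └─┘ │ ╷ ╵ │
│   │       │ │  B│
└───┴───────┴─┴───┘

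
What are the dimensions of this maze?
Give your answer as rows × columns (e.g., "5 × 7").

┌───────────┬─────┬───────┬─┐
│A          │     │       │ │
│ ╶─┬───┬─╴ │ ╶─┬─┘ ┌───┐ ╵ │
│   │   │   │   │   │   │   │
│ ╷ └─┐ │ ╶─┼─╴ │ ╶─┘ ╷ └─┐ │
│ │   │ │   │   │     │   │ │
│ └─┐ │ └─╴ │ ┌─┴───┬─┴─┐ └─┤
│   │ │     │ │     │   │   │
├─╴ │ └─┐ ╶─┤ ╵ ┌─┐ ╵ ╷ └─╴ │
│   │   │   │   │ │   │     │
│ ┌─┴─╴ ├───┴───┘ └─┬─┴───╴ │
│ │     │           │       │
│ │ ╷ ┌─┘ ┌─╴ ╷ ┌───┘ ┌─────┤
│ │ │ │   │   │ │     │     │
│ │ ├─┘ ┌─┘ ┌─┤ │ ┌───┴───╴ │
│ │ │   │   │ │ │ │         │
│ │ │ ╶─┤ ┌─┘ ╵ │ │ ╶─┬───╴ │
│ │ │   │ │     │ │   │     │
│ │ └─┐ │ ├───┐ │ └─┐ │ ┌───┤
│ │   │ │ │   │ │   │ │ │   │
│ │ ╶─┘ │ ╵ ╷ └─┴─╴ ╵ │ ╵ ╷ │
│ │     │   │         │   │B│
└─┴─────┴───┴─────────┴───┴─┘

Counting the maze dimensions:
Rows (vertical): 11
Columns (horizontal): 14
Dimensions: 11 × 14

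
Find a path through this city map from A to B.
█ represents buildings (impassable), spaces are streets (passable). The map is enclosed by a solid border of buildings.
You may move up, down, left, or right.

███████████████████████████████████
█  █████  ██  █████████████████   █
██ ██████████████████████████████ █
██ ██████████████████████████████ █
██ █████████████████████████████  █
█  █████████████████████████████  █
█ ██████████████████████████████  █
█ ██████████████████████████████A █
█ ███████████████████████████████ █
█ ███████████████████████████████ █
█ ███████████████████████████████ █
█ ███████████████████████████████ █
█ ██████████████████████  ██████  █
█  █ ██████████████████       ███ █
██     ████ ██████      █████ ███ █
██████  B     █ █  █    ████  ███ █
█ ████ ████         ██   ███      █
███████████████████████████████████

Finding the shortest path from A to B:
Movement: cardinal only
Path length: 42 steps
Directions: right → down → down → down → down → down → down → down → down → down → left → left → left → left → up → up → up → left → left → left → left → left → left → down → left → left → left → left → left → down → down → left → left → left → left → left → up → left → left → left → left → left

Solution:

███████████████████████████████████
█  █████  ██  █████████████████   █
██ ██████████████████████████████ █
██ ██████████████████████████████ █
██ █████████████████████████████  █
█  █████████████████████████████  █
█ ██████████████████████████████  █
█ ██████████████████████████████A↓█
█ ███████████████████████████████↓█
█ ███████████████████████████████↓█
█ ███████████████████████████████↓█
█ ███████████████████████████████↓█
█ ██████████████████████  ██████ ↓█
█  █ ██████████████████↓←←←←←↰███↓█
██     ████ ██████↓←←←←↲█████↑███↓█
██████  B←←←←↰█ █ ↓█    ████ ↑███↓█
█ ████ ████  ↑←←←←↲ ██   ███ ↑←←←↲█
███████████████████████████████████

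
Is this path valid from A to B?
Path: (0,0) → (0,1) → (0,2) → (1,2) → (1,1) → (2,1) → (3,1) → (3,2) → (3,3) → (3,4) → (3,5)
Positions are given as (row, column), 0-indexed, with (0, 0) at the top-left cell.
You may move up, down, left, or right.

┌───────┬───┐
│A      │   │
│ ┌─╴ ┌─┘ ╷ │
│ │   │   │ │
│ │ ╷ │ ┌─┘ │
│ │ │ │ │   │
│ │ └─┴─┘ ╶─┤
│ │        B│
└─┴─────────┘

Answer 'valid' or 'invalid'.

Checking path validity:
Result: All consecutive moves are passable.

valid

Correct solution:

┌───────┬───┐
│A → ↓  │   │
│ ┌─╴ ┌─┘ ╷ │
│ │↓ ↲│   │ │
│ │ ╷ │ ┌─┘ │
│ │↓│ │ │   │
│ │ └─┴─┘ ╶─┤
│ │↳ → → → B│
└─┴─────────┘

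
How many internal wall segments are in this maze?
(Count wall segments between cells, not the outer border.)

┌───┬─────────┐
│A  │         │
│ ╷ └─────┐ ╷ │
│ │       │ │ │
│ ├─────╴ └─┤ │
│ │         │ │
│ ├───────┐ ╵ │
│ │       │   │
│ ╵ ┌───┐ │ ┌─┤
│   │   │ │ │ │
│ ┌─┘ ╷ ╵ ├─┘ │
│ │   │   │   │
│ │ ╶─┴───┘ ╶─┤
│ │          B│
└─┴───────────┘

Counting internal wall segments:
Total internal walls: 36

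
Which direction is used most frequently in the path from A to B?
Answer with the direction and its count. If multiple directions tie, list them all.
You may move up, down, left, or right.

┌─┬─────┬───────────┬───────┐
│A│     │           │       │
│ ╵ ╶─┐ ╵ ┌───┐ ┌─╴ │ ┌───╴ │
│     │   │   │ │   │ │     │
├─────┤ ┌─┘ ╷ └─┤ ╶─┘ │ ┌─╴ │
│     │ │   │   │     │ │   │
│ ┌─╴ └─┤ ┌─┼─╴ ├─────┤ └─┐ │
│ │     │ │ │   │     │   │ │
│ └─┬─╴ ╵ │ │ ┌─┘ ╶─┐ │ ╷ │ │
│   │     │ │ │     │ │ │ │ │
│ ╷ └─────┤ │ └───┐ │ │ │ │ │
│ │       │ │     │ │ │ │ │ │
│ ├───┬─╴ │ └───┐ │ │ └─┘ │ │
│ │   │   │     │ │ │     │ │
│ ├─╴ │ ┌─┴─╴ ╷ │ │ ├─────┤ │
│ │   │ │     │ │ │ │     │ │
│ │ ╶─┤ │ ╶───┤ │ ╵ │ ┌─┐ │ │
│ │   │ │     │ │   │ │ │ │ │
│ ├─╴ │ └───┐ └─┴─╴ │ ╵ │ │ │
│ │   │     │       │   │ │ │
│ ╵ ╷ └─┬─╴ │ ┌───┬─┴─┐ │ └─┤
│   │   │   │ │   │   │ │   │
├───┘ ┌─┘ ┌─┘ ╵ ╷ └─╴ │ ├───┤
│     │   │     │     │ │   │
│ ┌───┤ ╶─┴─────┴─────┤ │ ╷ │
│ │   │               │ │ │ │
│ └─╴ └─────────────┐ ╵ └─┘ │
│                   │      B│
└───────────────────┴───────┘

Directions: down, right, up, right, right, down, right, up, right, right, right, right, right, down, left, down, right, right, up, up, right, right, right, down, left, left, down, down, right, down, down, down, left, left, up, up, up, left, left, down, right, down, down, down, down, left, up, up, up, left, left, up, up, right, up, left, up, left, down, left, down, down, left, up, left, up, left, left, down, down, right, down, right, right, right, down, left, down, down, down, right, right, down, left, down, left, down, right, right, right, right, right, right, right, down, right, right, right
Counts: {'down': 29, 'right': 33, 'up': 16, 'left': 20}
Most common: right (33 times)

Solution:

┌─┬─────┬───────────┬───────┐
│A│↱ → ↓│↱ → → → → ↓│↱ → → ↓│
│ ╵ ╶─┐ ╵ ┌───┐ ┌─╴ │ ┌───╴ │
│↳ ↑  │↳ ↑│↓ ↰│ │↓ ↲│↑│↓ ← ↲│
├─────┤ ┌─┘ ╷ └─┤ ╶─┘ │ ┌─╴ │
│↓ ← ↰│ │↓ ↲│↑ ↰│↳ → ↑│↓│   │
│ ┌─╴ └─┤ ┌─┼─╴ ├─────┤ └─┐ │
│↓│  ↑ ↰│↓│ │↱ ↑│↓ ← ↰│↳ ↓│ │
│ └─┬─╴ ╵ │ │ ┌─┘ ╶─┐ │ ╷ │ │
│↳ ↓│  ↑ ↲│ │↑│  ↳ ↓│↑│ │↓│ │
│ ╷ └─────┤ │ └───┐ │ │ │ │ │
│ │↳ → → ↓│ │↑ ← ↰│↓│↑│ │↓│ │
│ ├───┬─╴ │ └───┐ │ │ └─┘ │ │
│ │   │↓ ↲│     │↑│↓│↑ ← ↲│ │
│ ├─╴ │ ┌─┴─╴ ╷ │ │ ├─────┤ │
│ │   │↓│     │ │↑│↓│     │ │
│ │ ╶─┤ │ ╶───┤ │ ╵ │ ┌─┐ │ │
│ │   │↓│     │ │↑ ↲│ │ │ │ │
│ ├─╴ │ └───┐ └─┴─╴ │ ╵ │ │ │
│ │   │↳ → ↓│       │   │ │ │
│ ╵ ╷ └─┬─╴ │ ┌───┬─┴─┐ │ └─┤
│   │   │↓ ↲│ │   │   │ │   │
├───┘ ┌─┘ ┌─┘ ╵ ╷ └─╴ │ ├───┤
│     │↓ ↲│     │     │ │   │
│ ┌───┤ ╶─┴─────┴─────┤ │ ╷ │
│ │   │↳ → → → → → → ↓│ │ │ │
│ └─╴ └─────────────┐ ╵ └─┘ │
│                   │↳ → → B│
└───────────────────┴───────┘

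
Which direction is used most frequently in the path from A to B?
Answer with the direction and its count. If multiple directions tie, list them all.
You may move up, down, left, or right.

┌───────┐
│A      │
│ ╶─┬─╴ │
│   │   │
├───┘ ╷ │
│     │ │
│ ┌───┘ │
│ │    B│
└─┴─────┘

Directions: right, right, right, down, down, down
Counts: {'right': 3, 'down': 3}
Most common: down and right (tied at 3 times each)

Solution:

┌───────┐
│A → → ↓│
│ ╶─┬─╴ │
│   │  ↓│
├───┘ ╷ │
│     │↓│
│ ┌───┘ │
│ │    B│
└─┴─────┘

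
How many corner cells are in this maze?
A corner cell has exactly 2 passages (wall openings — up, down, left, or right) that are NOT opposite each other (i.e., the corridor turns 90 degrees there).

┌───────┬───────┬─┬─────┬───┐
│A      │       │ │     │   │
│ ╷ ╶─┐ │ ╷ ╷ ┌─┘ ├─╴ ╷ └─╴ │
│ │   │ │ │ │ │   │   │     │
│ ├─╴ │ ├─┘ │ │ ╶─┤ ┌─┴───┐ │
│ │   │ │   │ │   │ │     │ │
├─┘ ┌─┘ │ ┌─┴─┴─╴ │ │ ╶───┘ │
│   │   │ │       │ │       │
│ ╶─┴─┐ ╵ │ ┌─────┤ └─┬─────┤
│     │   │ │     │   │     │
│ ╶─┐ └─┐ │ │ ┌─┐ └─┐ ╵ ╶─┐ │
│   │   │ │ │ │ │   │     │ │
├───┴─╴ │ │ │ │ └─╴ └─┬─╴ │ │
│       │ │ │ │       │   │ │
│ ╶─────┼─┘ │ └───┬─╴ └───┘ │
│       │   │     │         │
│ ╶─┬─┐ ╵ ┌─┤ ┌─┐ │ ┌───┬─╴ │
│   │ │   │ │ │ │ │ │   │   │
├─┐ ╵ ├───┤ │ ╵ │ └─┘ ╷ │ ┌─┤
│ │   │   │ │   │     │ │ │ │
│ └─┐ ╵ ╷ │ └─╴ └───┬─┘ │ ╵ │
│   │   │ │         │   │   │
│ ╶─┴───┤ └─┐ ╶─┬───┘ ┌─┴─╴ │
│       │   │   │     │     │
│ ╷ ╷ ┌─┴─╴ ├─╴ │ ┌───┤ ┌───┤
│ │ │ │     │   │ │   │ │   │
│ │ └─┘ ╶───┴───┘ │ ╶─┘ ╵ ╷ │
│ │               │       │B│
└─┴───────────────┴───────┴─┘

Counting corner cells (2 non-opposite passages):
Total corners: 88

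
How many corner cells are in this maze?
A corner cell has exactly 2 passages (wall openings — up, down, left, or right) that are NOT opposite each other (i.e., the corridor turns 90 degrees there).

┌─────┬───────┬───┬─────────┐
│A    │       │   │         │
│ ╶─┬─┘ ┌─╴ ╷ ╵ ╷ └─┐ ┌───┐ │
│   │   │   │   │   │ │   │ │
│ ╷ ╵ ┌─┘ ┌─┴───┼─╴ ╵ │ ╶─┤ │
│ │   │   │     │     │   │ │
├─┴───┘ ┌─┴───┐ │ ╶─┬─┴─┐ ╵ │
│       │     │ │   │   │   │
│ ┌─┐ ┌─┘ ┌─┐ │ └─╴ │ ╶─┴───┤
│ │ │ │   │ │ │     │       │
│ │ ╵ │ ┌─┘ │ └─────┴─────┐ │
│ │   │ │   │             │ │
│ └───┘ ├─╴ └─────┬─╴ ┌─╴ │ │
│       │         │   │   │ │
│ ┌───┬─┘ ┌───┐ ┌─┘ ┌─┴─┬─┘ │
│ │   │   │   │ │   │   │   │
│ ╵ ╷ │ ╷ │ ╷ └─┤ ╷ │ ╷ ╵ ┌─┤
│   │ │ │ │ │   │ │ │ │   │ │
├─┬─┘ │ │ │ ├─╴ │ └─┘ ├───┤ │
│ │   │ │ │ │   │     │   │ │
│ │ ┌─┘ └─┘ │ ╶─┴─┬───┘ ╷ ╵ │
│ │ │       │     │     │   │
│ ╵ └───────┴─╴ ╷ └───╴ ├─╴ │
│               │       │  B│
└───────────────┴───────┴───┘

Counting corner cells (2 non-opposite passages):
Total corners: 82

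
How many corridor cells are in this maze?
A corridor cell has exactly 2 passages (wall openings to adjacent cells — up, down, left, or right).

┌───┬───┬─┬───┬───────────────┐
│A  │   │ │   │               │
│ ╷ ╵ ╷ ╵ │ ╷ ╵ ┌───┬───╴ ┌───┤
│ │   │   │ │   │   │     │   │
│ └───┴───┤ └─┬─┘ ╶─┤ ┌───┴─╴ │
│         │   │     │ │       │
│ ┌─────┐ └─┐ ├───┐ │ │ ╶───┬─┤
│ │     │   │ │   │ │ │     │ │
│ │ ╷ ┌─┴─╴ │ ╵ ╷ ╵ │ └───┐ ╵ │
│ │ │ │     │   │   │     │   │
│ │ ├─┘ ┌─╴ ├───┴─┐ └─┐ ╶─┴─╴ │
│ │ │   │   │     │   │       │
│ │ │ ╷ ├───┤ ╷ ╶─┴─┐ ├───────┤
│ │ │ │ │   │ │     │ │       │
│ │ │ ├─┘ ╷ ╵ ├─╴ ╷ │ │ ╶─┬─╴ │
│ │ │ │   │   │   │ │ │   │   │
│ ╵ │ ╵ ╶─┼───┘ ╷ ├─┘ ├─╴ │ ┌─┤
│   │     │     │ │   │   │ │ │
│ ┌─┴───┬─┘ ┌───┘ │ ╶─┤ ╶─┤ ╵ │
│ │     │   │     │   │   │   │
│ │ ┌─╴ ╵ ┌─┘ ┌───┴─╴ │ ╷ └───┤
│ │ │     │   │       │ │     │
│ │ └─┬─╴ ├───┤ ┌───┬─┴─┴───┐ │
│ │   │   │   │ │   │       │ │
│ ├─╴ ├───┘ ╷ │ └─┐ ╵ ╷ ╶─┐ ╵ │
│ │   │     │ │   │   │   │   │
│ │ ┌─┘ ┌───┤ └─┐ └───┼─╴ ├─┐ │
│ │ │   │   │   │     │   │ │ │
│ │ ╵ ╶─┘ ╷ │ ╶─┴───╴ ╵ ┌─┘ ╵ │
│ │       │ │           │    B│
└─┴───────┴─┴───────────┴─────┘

Counting cells with exactly 2 passages:
Total corridor cells: 177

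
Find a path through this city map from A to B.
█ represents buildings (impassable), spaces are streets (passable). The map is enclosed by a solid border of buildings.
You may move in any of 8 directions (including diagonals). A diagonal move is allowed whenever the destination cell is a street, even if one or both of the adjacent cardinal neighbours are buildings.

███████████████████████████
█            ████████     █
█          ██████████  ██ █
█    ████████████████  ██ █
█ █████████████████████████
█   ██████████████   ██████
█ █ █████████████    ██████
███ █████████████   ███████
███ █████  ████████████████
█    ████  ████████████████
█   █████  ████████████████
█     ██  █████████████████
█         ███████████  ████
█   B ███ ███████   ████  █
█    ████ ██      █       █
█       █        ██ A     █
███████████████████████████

Finding the shortest path from A to B:
Movement: 8-directional
Path length: 17 steps
Directions: up-left → up-left → left → down-left → left → left → left → left → down-left → left → up-left → up → up-left → left → left → left → down-left

Solution:

███████████████████████████
█            ████████     █
█          ██████████  ██ █
█    ████████████████  ██ █
█ █████████████████████████
█   ██████████████   ██████
█ █ █████████████    ██████
███ █████████████   ███████
███ █████  ████████████████
█    ████  ████████████████
█   █████  ████████████████
█     ██  █████████████████
█    ↙←←← ███████████  ████
█   B ███↖███████↙← ████  █
█    ████↑██↙←←←← █↖      █
█       █ ↖←     ██ A     █
███████████████████████████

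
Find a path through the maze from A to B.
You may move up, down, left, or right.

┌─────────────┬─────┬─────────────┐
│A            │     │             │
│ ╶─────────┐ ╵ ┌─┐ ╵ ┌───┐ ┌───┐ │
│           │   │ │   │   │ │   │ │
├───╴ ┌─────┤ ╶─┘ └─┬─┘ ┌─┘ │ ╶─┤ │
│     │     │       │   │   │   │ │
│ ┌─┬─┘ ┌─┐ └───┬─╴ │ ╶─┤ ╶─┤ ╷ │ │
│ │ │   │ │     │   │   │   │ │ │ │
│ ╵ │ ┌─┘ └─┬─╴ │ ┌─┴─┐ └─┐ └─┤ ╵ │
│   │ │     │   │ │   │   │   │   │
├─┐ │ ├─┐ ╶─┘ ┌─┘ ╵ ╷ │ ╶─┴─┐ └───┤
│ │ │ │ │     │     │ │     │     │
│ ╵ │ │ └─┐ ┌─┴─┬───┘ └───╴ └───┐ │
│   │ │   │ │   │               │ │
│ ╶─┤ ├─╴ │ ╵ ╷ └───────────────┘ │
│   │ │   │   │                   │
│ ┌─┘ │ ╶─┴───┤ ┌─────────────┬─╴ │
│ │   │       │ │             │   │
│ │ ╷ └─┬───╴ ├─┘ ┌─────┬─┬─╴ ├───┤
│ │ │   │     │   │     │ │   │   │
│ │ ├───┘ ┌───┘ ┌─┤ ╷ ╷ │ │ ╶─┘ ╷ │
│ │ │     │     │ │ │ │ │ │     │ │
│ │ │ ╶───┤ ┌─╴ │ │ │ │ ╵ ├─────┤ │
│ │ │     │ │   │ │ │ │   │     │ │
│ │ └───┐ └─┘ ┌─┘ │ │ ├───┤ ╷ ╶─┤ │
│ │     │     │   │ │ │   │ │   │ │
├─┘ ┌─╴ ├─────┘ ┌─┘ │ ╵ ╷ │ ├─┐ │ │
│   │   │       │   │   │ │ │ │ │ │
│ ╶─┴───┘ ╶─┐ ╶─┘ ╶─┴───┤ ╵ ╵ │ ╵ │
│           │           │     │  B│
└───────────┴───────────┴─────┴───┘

Finding the shortest path through the maze:
Path length: 104 steps
Directions: right → right → right → right → right → right → down → right → up → right → right → down → right → up → right → right → right → down → down → left → down → right → down → right → down → right → right → down → down → left → left → left → left → left → left → left → left → left → up → left → down → left → up → up → right → up → right → up → left → left → up → left → left → down → left → down → down → down → down → down → left → down → down → down → down → down → left → down → right → right → right → right → up → right → right → down → right → right → up → right → up → up → up → up → right → down → down → down → down → right → up → right → down → down → right → up → up → up → right → down → right → down → down → right

Solution:

┌─────────────┬─────┬─────────────┐
│A → → → → → ↓│↱ → ↓│↱ → → ↓      │
│ ╶─────────┐ ╵ ┌─┐ ╵ ┌───┐ ┌───┐ │
│           │↳ ↑│ │↳ ↑│   │↓│   │ │
├───╴ ┌─────┤ ╶─┘ └─┬─┘ ┌─┘ │ ╶─┤ │
│     │↓ ← ↰│       │   │↓ ↲│   │ │
│ ┌─┬─┘ ┌─┐ └───┬─╴ │ ╶─┤ ╶─┤ ╷ │ │
│ │ │↓ ↲│ │↑ ← ↰│   │   │↳ ↓│ │ │ │
│ ╵ │ ┌─┘ └─┬─╴ │ ┌─┴─┐ └─┐ └─┤ ╵ │
│   │↓│     │↱ ↑│ │   │   │↳ ↓│   │
├─┐ │ ├─┐ ╶─┘ ┌─┘ ╵ ╷ │ ╶─┴─┐ └───┤
│ │ │↓│ │  ↱ ↑│     │ │     │↳ → ↓│
│ ╵ │ │ └─┐ ┌─┴─┬───┘ └───╴ └───┐ │
│   │↓│   │↑│↓ ↰│               │↓│
│ ╶─┤ ├─╴ │ ╵ ╷ └───────────────┘ │
│   │↓│   │↑ ↲│↑ ← ← ← ← ← ← ← ← ↲│
│ ┌─┘ │ ╶─┴───┤ ┌─────────────┬─╴ │
│ │↓ ↲│       │ │             │   │
│ │ ╷ └─┬───╴ ├─┘ ┌─────┬─┬─╴ ├───┤
│ │↓│   │     │   │↱ ↓  │ │   │   │
│ │ ├───┘ ┌───┘ ┌─┤ ╷ ╷ │ │ ╶─┘ ╷ │
│ │↓│     │     │ │↑│↓│ │ │     │ │
│ │ │ ╶───┤ ┌─╴ │ │ │ │ ╵ ├─────┤ │
│ │↓│     │ │   │ │↑│↓│   │↱ ↓  │ │
│ │ └───┐ └─┘ ┌─┘ │ │ ├───┤ ╷ ╶─┤ │
│ │↓    │     │   │↑│↓│↱ ↓│↑│↳ ↓│ │
├─┘ ┌─╴ ├─────┘ ┌─┘ │ ╵ ╷ │ ├─┐ │ │
│↓ ↲│   │↱ → ↓  │↱ ↑│↳ ↑│↓│↑│ │↓│ │
│ ╶─┴───┘ ╶─┐ ╶─┘ ╶─┴───┤ ╵ ╵ │ ╵ │
│↳ → → → ↑  │↳ → ↑      │↳ ↑  │↳ B│
└───────────┴───────────┴─────┴───┘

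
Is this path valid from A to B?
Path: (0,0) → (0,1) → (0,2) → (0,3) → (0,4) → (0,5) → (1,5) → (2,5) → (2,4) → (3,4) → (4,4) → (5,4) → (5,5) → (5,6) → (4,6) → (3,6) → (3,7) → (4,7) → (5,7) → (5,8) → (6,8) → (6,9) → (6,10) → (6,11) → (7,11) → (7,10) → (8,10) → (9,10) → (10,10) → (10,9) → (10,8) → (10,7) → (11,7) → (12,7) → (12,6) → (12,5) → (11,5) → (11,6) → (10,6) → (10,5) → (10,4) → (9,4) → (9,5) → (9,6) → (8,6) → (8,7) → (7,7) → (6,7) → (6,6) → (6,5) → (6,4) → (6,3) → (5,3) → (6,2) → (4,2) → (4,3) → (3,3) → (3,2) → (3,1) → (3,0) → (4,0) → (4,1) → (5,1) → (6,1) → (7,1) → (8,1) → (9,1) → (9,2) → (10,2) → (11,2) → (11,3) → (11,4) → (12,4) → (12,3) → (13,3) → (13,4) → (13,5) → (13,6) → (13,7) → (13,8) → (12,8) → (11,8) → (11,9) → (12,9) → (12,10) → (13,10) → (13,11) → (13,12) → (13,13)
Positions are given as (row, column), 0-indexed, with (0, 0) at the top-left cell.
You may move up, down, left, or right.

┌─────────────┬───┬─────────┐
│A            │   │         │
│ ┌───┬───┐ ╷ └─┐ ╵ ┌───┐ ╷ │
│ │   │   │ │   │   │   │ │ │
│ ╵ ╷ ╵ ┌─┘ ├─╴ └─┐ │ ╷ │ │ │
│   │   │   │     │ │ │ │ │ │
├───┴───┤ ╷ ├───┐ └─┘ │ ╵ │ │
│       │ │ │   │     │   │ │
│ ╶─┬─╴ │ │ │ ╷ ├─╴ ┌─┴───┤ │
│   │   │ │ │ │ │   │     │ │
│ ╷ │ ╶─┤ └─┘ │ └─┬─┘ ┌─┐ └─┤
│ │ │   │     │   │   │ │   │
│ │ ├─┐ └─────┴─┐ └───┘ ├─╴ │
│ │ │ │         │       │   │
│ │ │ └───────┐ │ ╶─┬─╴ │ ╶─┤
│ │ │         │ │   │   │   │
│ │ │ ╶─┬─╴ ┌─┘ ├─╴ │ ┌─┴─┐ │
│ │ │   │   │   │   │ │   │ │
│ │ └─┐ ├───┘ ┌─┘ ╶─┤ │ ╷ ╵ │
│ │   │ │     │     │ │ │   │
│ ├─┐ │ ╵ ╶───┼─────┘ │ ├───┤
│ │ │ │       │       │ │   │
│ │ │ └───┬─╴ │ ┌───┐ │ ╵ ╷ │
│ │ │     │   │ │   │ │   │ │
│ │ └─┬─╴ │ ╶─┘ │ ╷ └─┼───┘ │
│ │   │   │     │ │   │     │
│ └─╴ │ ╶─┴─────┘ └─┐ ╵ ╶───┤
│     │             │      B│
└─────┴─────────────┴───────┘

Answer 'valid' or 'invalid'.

Checking path validity:
Result: Invalid move at step 53: cannot move from (5, 3) to (6, 2).

invalid

Correct solution:

┌─────────────┬───┬─────────┐
│A → → → → ↓  │   │         │
│ ┌───┬───┐ ╷ └─┐ ╵ ┌───┐ ╷ │
│ │   │   │↓│   │   │   │ │ │
│ ╵ ╷ ╵ ┌─┘ ├─╴ └─┐ │ ╷ │ │ │
│   │   │↓ ↲│     │ │ │ │ │ │
├───┴───┤ ╷ ├───┐ └─┘ │ ╵ │ │
│↓ ← ← ↰│↓│ │↱ ↓│     │   │ │
│ ╶─┬─╴ │ │ │ ╷ ├─╴ ┌─┴───┤ │
│↳ ↓│↱ ↑│↓│ │↑│↓│   │     │ │
│ ╷ │ ╶─┤ └─┘ │ └─┬─┘ ┌─┐ └─┤
│ │↓│↑ ↰│↳ → ↑│↳ ↓│   │ │   │
│ │ ├─┐ └─────┴─┐ └───┘ ├─╴ │
│ │↓│ │↑ ← ← ← ↰│↳ → → ↓│   │
│ │ │ └───────┐ │ ╶─┬─╴ │ ╶─┤
│ │↓│         │↑│   │↓ ↲│   │
│ │ │ ╶─┬─╴ ┌─┘ ├─╴ │ ┌─┴─┐ │
│ │↓│   │   │↱ ↑│   │↓│   │ │
│ │ └─┐ ├───┘ ┌─┘ ╶─┤ │ ╷ ╵ │
│ │↳ ↓│ │↱ → ↑│     │↓│ │   │
│ ├─┐ │ ╵ ╶───┼─────┘ │ ├───┤
│ │ │↓│  ↑ ← ↰│↓ ← ← ↲│ │   │
│ │ │ └───┬─╴ │ ┌───┐ │ ╵ ╷ │
│ │ │↳ → ↓│↱ ↑│↓│↱ ↓│ │   │ │
│ │ └─┬─╴ │ ╶─┘ │ ╷ └─┼───┘ │
│ │   │↓ ↲│↑ ← ↲│↑│↳ ↓│     │
│ └─╴ │ ╶─┴─────┘ └─┐ ╵ ╶───┤
│     │↳ → → → → ↑  │↳ → → B│
└─────┴─────────────┴───────┘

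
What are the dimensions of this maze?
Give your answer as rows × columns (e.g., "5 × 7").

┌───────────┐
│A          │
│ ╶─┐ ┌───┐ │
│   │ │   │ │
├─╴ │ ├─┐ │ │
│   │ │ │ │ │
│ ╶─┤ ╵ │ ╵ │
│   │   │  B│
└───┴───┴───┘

Counting the maze dimensions:
Rows (vertical): 4
Columns (horizontal): 6
Dimensions: 4 × 6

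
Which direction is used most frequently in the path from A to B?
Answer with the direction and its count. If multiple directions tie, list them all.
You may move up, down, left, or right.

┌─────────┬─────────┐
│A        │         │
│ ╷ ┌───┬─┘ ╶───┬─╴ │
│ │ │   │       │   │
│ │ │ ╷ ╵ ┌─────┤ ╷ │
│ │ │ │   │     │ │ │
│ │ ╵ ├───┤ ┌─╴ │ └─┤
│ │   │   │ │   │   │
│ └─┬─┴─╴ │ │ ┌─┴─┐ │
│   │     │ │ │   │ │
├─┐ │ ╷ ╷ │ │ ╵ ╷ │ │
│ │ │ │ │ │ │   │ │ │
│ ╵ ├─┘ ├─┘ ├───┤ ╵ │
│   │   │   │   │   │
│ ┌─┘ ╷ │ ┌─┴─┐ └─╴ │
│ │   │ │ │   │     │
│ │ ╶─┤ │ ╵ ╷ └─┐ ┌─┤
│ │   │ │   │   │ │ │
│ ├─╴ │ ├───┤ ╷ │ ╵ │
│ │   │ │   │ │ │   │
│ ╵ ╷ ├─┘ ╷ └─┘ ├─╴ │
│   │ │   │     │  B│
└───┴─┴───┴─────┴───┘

Directions: right, down, down, down, right, up, up, right, down, right, up, right, up, right, right, right, right, down, left, down, down, right, down, down, down, down, left, down, down, right, down
Counts: {'right': 11, 'down': 14, 'up': 4, 'left': 2}
Most common: down (14 times)

Solution:

┌─────────┬─────────┐
│A ↓      │↱ → → → ↓│
│ ╷ ┌───┬─┘ ╶───┬─╴ │
│ │↓│↱ ↓│↱ ↑    │↓ ↲│
│ │ │ ╷ ╵ ┌─────┤ ╷ │
│ │↓│↑│↳ ↑│     │↓│ │
│ │ ╵ ├───┤ ┌─╴ │ └─┤
│ │↳ ↑│   │ │   │↳ ↓│
│ └─┬─┴─╴ │ │ ┌─┴─┐ │
│   │     │ │ │   │↓│
├─┐ │ ╷ ╷ │ │ ╵ ╷ │ │
│ │ │ │ │ │ │   │ │↓│
│ ╵ ├─┘ ├─┘ ├───┤ ╵ │
│   │   │   │   │  ↓│
│ ┌─┘ ╷ │ ┌─┴─┐ └─╴ │
│ │   │ │ │   │  ↓ ↲│
│ │ ╶─┤ │ ╵ ╷ └─┐ ┌─┤
│ │   │ │   │   │↓│ │
│ ├─╴ │ ├───┤ ╷ │ ╵ │
│ │   │ │   │ │ │↳ ↓│
│ ╵ ╷ ├─┘ ╷ └─┘ ├─╴ │
│   │ │   │     │  B│
└───┴─┴───┴─────┴───┘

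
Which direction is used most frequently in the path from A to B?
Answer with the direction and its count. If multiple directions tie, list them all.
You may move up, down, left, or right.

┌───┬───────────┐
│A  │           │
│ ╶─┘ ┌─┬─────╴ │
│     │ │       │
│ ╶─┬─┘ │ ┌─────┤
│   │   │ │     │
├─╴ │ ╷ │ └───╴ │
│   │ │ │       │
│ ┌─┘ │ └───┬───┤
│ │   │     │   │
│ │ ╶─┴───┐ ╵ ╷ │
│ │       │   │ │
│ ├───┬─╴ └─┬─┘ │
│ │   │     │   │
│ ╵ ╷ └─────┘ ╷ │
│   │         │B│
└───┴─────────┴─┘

Directions: down, down, right, down, left, down, down, down, down, right, up, right, down, right, right, right, right, up, right, down
Counts: {'down': 9, 'right': 8, 'left': 1, 'up': 2}
Most common: down (9 times)

Solution:

┌───┬───────────┐
│A  │           │
│ ╶─┘ ┌─┬─────╴ │
│↓    │ │       │
│ ╶─┬─┘ │ ┌─────┤
│↳ ↓│   │ │     │
├─╴ │ ╷ │ └───╴ │
│↓ ↲│ │ │       │
│ ┌─┘ │ └───┬───┤
│↓│   │     │   │
│ │ ╶─┴───┐ ╵ ╷ │
│↓│       │   │ │
│ ├───┬─╴ └─┬─┘ │
│↓│↱ ↓│     │↱ ↓│
│ ╵ ╷ └─────┘ ╷ │
│↳ ↑│↳ → → → ↑│B│
└───┴─────────┴─┘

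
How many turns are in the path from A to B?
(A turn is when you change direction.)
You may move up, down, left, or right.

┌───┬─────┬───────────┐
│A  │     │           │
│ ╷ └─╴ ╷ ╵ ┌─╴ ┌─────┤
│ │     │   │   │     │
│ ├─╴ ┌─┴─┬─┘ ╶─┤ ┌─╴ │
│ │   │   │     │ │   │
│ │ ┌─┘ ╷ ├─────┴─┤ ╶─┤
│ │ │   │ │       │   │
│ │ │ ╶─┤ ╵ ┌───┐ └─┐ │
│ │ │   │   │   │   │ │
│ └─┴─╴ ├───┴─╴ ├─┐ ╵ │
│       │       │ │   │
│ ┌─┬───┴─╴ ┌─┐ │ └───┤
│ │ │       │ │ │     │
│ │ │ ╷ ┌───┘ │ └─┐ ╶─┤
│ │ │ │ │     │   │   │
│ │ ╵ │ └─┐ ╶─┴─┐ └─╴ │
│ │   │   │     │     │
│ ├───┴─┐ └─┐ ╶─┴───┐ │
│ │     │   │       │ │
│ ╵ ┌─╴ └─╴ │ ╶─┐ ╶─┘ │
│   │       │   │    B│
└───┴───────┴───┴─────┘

Directions: down, down, down, down, down, down, down, down, down, down, right, up, right, right, down, right, right, up, left, up, left, up, up, right, right, up, right, right, down, down, right, down, right, right, down, down
Number of turns: 18

Solution:

┌───┬─────┬───────────┐
│A  │     │           │
│ ╷ └─╴ ╷ ╵ ┌─╴ ┌─────┤
│↓│     │   │   │     │
│ ├─╴ ┌─┴─┬─┘ ╶─┤ ┌─╴ │
│↓│   │   │     │ │   │
│ │ ┌─┘ ╷ ├─────┴─┤ ╶─┤
│↓│ │   │ │       │   │
│ │ │ ╶─┤ ╵ ┌───┐ └─┐ │
│↓│ │   │   │   │   │ │
│ └─┴─╴ ├───┴─╴ ├─┐ ╵ │
│↓      │  ↱ → ↓│ │   │
│ ┌─┬───┴─╴ ┌─┐ │ └───┤
│↓│ │  ↱ → ↑│ │↓│     │
│ │ │ ╷ ┌───┘ │ └─┐ ╶─┤
│↓│ │ │↑│     │↳ ↓│   │
│ │ ╵ │ └─┐ ╶─┴─┐ └─╴ │
│↓│   │↑ ↰│     │↳ → ↓│
│ ├───┴─┐ └─┐ ╶─┴───┐ │
│↓│↱ → ↓│↑ ↰│       │↓│
│ ╵ ┌─╴ └─╴ │ ╶─┐ ╶─┘ │
│↳ ↑│  ↳ → ↑│   │    B│
└───┴───────┴───┴─────┘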